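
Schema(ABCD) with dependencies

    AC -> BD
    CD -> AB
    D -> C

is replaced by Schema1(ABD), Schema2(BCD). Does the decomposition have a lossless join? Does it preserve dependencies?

Lossless test: (BD)⁺ = {ABCD}, which contains all of one fragment — lossless.
Dependency preservation: the restricted closure of {AC} across the fragments never reaches {BD}, so AC → BD cannot be enforced without a join — not preserved.

lossless but not dependency-preserving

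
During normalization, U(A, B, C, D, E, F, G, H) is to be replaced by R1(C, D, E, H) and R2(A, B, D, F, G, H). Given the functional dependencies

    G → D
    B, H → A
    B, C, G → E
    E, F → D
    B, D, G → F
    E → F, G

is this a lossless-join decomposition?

Common attributes: R1 ∩ R2 = {D, H}.
No dependency enlarges {D, H}, so (D, H)⁺ = {D, H}.
The closure contains neither all of R1 = {C, D, E, H} nor all of R2 = {A, B, D, F, G, H}, so the common attributes are not a superkey of either fragment. The join is lossy.

No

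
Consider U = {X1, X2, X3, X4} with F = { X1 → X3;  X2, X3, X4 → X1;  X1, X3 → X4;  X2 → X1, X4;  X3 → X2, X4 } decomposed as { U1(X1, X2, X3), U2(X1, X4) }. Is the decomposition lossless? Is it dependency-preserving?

lossless and dependency-preserving

Lossless test: (X1)⁺ = {X1, X2, X3, X4}, which contains all of one fragment — lossless.
Dependency preservation: X2, X3, X4 → X1; X1, X3 → X4; X2 → X1, X4; X3 → X2, X4 are not contained in any single fragment, but the restricted closure of each left-hand side across the fragments still reaches the right-hand side; the remaining FDs each lie inside some fragment. All dependencies are preserved.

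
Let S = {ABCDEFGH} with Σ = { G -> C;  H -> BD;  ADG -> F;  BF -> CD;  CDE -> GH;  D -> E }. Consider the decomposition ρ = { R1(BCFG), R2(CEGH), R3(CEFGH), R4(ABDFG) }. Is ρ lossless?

Chase test. Columns are ABCDEFGH; row i has aⱼ where attribute j ∈ Ri, else bᵢⱼ.
Initial tableau (one row per fragment):
  row 1: b11 a2 a3 b14 b15 a6 a7 b18
  row 2: b21 b22 a3 b24 a5 b26 a7 a8
  row 3: b31 b32 a3 b34 a5 a6 a7 a8
  row 4: a1 a2 b43 a4 b45 a6 a7 b48
Rows 1 and 4 agree on G; apply G→C and equate their C entries.
Rows 2 and 3 agree on H; apply H→BD and equate their BD entries.
Rows 1 and 4 agree on BF; apply BF→CD and equate their CD entries.
Rows 1 and 4 agree on D; apply D→E and equate their E entries.
Rows 1 and 4 agree on CDE; apply CDE→GH and equate their GH entries.
No row becomes fully distinguished — the join is lossy.

No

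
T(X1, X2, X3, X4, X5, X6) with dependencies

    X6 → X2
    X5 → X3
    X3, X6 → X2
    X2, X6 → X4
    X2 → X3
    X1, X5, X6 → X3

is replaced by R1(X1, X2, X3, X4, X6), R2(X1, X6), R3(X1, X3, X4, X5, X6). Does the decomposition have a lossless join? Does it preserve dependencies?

lossless and dependency-preserving

Lossless test (chase): Rows 1 and 2 agree on X6; apply X6→X2 and equate their X2 entries. Rows 1 and 3 agree on X6; apply X6→X2 and equate their X2 entries. Rows 1 and 2 agree on X2, X6; apply X2, X6→X4 and equate their X4 entries. Rows 1 and 2 agree on X2; apply X2→X3 and equate their X3 entries. Row 3 is now all distinguished symbols — the join is lossless.
Dependency preservation: every FD's attributes lie within a single fragment, so each can be enforced locally — preserved.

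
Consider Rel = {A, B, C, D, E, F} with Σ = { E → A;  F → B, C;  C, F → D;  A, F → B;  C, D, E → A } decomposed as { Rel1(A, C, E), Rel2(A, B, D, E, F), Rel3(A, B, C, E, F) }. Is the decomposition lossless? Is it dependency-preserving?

lossless and dependency-preserving

Lossless test (chase): Rows 2 and 3 agree on F; apply F→B, C and equate their B, C entries. Rows 2 and 3 agree on C, F; apply C, F→D and equate their D entries. Row 2 is now all distinguished symbols — the join is lossless.
Dependency preservation: C, F → D; C, D, E → A are not contained in any single fragment, but the restricted closure of each left-hand side across the fragments still reaches the right-hand side; the remaining FDs each lie inside some fragment. All dependencies are preserved.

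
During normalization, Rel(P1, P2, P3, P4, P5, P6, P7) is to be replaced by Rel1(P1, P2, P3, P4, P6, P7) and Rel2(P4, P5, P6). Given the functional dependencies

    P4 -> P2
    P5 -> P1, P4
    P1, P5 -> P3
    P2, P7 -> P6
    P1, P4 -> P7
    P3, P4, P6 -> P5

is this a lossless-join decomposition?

Common attributes: Rel1 ∩ Rel2 = {P4, P6}.
Closure of {P4, P6}: P4 → P2 applies, adding P2. So (P4, P6)⁺ = {P2, P4, P6}.
The closure contains neither all of Rel1 = {P1, P2, P3, P4, P6, P7} nor all of Rel2 = {P4, P5, P6}, so the common attributes are not a superkey of either fragment. The join is lossy.

No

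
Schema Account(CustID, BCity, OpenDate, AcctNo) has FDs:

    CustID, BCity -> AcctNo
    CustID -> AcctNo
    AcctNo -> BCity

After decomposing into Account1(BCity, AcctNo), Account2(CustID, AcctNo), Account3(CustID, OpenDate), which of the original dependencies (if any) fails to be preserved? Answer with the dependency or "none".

CustID, BCity → AcctNo: restricted closure across fragments reaches AcctNo.
CustID → AcctNo lies within Account2.
AcctNo → BCity lies within Account1.
Every dependency is enforceable on the fragments, so the decomposition is dependency-preserving.

none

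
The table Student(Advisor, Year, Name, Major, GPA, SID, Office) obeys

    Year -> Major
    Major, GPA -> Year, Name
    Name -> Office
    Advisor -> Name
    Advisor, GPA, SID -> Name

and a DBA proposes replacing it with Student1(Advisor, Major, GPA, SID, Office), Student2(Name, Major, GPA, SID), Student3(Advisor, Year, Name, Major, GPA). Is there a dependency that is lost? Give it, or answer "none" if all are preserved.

Check Name → Office: no single fragment contains all of {Name, Office}, and the restricted closure of {Name} across the fragments never reaches {Office}.
Year → Major is preserved.
Major, GPA → Year, Name is preserved.
Advisor → Name is preserved.
Advisor, GPA, SID → Name is preserved.

Name -> Office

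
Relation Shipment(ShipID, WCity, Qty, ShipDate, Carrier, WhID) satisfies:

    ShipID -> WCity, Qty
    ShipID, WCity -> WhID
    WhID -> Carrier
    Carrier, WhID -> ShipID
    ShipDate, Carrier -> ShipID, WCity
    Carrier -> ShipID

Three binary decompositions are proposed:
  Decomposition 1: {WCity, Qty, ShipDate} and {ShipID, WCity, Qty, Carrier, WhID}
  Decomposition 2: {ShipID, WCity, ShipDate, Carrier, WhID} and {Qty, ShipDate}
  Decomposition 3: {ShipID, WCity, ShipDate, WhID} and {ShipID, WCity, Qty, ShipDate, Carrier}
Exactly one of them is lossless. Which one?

Decomposition 3

Decomposition 1: common = {WCity, Qty}, closure = {WCity, Qty} → lossy.
Decomposition 2: common = {ShipDate}, closure = {ShipDate} → lossy.
Decomposition 3: common = {ShipID, WCity, ShipDate}, closure = {ShipID, WCity, Qty, ShipDate, Carrier, WhID} → lossless.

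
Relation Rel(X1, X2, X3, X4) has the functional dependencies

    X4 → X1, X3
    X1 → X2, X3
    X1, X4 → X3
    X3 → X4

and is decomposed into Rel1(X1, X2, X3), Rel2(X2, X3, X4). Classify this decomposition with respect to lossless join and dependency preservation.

lossless and dependency-preserving

Lossless test: (X2, X3)⁺ = {X1, X2, X3, X4}, which contains all of one fragment — lossless.
Dependency preservation: X4 → X1, X3; X1, X4 → X3 are not contained in any single fragment, but the restricted closure of each left-hand side across the fragments still reaches the right-hand side; the remaining FDs each lie inside some fragment. All dependencies are preserved.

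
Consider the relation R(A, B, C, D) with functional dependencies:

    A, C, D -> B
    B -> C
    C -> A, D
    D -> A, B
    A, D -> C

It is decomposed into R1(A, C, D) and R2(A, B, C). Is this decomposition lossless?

Yes

Common attributes: R1 ∩ R2 = {A, C}.
Closure of {A, C}: C → A, D applies, adding D; D → A, B applies, adding B. So (A, C)⁺ = {A, B, C, D}.
This closure contains every attribute of R1, so R1 ∩ R2 → R1. The join is lossless.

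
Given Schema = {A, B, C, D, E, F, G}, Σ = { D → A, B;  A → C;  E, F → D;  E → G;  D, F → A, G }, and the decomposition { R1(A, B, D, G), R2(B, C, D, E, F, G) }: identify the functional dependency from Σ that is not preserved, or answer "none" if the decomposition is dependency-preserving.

A → C

Check A → C: no single fragment contains all of {A, C}, and the restricted closure of {A} across the fragments never reaches {C}.
D → A, B is preserved.
E, F → D is preserved.
E → G is preserved.
D, F → A, G is preserved.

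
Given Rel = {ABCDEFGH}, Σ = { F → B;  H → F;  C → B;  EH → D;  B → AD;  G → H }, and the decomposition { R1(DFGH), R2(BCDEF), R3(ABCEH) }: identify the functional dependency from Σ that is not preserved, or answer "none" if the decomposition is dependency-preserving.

F → B lies within R2.
H → F lies within R1.
C → B lies within R2.
EH → D: restricted closure across fragments reaches D.
B → AD: restricted closure across fragments reaches AD.
G → H lies within R1.
Every dependency is enforceable on the fragments, so the decomposition is dependency-preserving.

none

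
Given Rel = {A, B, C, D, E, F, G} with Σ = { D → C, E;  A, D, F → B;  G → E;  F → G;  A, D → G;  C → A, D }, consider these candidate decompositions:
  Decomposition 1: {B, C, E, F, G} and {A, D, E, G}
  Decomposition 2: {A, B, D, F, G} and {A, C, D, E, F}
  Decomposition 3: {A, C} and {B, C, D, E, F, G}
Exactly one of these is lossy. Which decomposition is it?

Decomposition 1

Decomposition 1: common = {E, G}, closure = {E, G} → lossy.
Decomposition 2: common = {A, D, F}, closure = {A, B, C, D, E, F, G} → lossless.
Decomposition 3: common = {C}, closure = {A, C, D, E, G} → lossless.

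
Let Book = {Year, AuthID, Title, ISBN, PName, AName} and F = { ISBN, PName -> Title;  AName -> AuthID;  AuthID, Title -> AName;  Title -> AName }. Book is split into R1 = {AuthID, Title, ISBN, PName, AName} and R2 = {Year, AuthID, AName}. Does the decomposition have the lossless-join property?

No

Common attributes: R1 ∩ R2 = {AuthID, AName}.
No dependency enlarges {AuthID, AName}, so (AuthID, AName)⁺ = {AuthID, AName}.
The closure contains neither all of R1 = {AuthID, Title, ISBN, PName, AName} nor all of R2 = {Year, AuthID, AName}, so the common attributes are not a superkey of either fragment. The join is lossy.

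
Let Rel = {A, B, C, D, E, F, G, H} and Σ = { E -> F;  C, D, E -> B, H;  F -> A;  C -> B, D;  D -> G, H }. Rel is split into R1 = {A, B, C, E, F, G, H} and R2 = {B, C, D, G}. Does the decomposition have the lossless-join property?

Yes

Common attributes: R1 ∩ R2 = {B, C, G}.
Closure of {B, C, G}: C → B, D applies, adding D; D → G, H applies, adding H. So (B, C, G)⁺ = {B, C, D, G, H}.
This closure contains every attribute of R2, so R1 ∩ R2 → R2. The join is lossless.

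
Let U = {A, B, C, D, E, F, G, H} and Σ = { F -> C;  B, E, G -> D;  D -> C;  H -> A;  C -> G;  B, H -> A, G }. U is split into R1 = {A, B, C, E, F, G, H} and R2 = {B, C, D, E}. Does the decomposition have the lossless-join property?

Common attributes: R1 ∩ R2 = {B, C, E}.
Closure of {B, C, E}: C → G applies, adding G; B, E, G → D applies, adding D. So (B, C, E)⁺ = {B, C, D, E, G}.
This closure contains every attribute of R2, so R1 ∩ R2 → R2. The join is lossless.

Yes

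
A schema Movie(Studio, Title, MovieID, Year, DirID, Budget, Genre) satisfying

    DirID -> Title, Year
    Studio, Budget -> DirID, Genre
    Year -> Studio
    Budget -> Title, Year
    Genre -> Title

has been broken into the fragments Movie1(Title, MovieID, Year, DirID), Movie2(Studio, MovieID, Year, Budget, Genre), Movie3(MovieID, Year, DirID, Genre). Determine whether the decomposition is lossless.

No

Chase test. Columns are Studio, Title, MovieID, Year, DirID, Budget, Genre; row i has aⱼ where attribute j ∈ Moviei, else bᵢⱼ.
Initial tableau (one row per fragment):
  row 1: b11 a2 a3 a4 a5 b16 b17
  row 2: a1 b22 a3 a4 b25 a6 a7
  row 3: b31 b32 a3 a4 a5 b36 a7
Rows 1 and 3 agree on DirID; apply DirID→Title, Year and equate their Title, Year entries.
Rows 1 and 2 agree on Year; apply Year→Studio and equate their Studio entries.
Rows 1 and 3 agree on Year; apply Year→Studio and equate their Studio entries.
Rows 2 and 3 agree on Genre; apply Genre→Title and equate their Title entries.
No row becomes fully distinguished — the join is lossy.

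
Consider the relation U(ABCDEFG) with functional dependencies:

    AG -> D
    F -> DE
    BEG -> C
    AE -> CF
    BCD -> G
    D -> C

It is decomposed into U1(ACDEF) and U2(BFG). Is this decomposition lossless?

Common attributes: U1 ∩ U2 = {F}.
Closure of {F}: F → DE applies, adding DE; D → C applies, adding C. So (F)⁺ = {CDEF}.
The closure contains neither all of U1 = {ACDEF} nor all of U2 = {BFG}, so the common attributes are not a superkey of either fragment. The join is lossy.

No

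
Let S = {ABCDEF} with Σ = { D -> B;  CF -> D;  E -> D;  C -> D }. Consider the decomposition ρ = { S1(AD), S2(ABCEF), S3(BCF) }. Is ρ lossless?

No

Chase test. Columns are ABCDEF; row i has aⱼ where attribute j ∈ Si, else bᵢⱼ.
Initial tableau (one row per fragment):
  row 1: a1 b12 b13 a4 b15 b16
  row 2: a1 a2 a3 b24 a5 a6
  row 3: b31 a2 a3 b34 b35 a6
Rows 2 and 3 agree on CF; apply CF→D and equate their D entries.
No row becomes fully distinguished — the join is lossy.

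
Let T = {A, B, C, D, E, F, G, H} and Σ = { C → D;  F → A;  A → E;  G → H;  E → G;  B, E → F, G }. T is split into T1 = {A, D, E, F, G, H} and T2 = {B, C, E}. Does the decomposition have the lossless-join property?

Common attributes: T1 ∩ T2 = {E}.
Closure of {E}: E → G applies, adding G; G → H applies, adding H. So (E)⁺ = {E, G, H}.
The closure contains neither all of T1 = {A, D, E, F, G, H} nor all of T2 = {B, C, E}, so the common attributes are not a superkey of either fragment. The join is lossy.

No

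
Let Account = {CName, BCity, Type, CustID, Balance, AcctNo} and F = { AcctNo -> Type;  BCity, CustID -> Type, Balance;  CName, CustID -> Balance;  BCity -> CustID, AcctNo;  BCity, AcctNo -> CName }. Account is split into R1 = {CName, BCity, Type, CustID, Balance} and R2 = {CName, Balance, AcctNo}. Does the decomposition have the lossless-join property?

Common attributes: R1 ∩ R2 = {CName, Balance}.
No dependency enlarges {CName, Balance}, so (CName, Balance)⁺ = {CName, Balance}.
The closure contains neither all of R1 = {CName, BCity, Type, CustID, Balance} nor all of R2 = {CName, Balance, AcctNo}, so the common attributes are not a superkey of either fragment. The join is lossy.

No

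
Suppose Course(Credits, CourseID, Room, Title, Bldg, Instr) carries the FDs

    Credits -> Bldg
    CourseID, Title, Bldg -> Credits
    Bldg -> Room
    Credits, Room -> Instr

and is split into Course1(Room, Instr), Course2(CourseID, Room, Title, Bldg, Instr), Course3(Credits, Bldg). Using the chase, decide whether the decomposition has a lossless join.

No

Chase test. Columns are Credits, CourseID, Room, Title, Bldg, Instr; row i has aⱼ where attribute j ∈ Coursei, else bᵢⱼ.
Initial tableau (one row per fragment):
  row 1: b11 b12 a3 b14 b15 a6
  row 2: b21 a2 a3 a4 a5 a6
  row 3: a1 b32 b33 b34 a5 b36
Rows 2 and 3 agree on Bldg; apply Bldg→Room and equate their Room entries.
No row becomes fully distinguished — the join is lossy.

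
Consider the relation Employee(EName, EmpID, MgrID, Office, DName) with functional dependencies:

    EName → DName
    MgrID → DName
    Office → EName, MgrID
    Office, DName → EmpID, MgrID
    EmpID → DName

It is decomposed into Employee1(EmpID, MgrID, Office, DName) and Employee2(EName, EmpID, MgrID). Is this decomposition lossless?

No

Common attributes: Employee1 ∩ Employee2 = {EmpID, MgrID}.
Closure of {EmpID, MgrID}: MgrID → DName applies, adding DName. So (EmpID, MgrID)⁺ = {EmpID, MgrID, DName}.
The closure contains neither all of Employee1 = {EmpID, MgrID, Office, DName} nor all of Employee2 = {EName, EmpID, MgrID}, so the common attributes are not a superkey of either fragment. The join is lossy.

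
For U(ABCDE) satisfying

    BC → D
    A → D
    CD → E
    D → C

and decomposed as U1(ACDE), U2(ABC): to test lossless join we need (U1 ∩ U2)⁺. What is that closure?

ACDE

U1 ∩ U2 = {AC}.
A → D applies, adding D
CD → E applies, adding E
Closure: {ACDE}.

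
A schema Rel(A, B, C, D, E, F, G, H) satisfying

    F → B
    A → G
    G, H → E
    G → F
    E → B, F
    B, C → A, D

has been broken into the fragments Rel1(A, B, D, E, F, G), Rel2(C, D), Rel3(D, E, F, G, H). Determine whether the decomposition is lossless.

No

Chase test. Columns are A, B, C, D, E, F, G, H; row i has aⱼ where attribute j ∈ Reli, else bᵢⱼ.
Initial tableau (one row per fragment):
  row 1: a1 a2 b13 a4 a5 a6 a7 b18
  row 2: b21 b22 a3 a4 b25 b26 b27 b28
  row 3: b31 b32 b33 a4 a5 a6 a7 a8
Rows 1 and 3 agree on F; apply F→B and equate their B entries.
No row becomes fully distinguished — the join is lossy.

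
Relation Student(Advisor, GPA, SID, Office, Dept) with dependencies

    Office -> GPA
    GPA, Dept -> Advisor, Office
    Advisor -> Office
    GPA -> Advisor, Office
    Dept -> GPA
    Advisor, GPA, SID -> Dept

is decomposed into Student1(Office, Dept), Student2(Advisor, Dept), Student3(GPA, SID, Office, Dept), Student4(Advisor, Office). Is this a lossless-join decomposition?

Yes

Chase test. Columns are Advisor, GPA, SID, Office, Dept; row i has aⱼ where attribute j ∈ Studenti, else bᵢⱼ.
Initial tableau (one row per fragment):
  row 1: b11 b12 b13 a4 a5
  row 2: a1 b22 b23 b24 a5
  row 3: b31 a2 a3 a4 a5
  row 4: a1 b42 b43 a4 b45
Rows 1 and 3 agree on Office; apply Office→GPA and equate their GPA entries.
Rows 1 and 4 agree on Office; apply Office→GPA and equate their GPA entries.
Rows 1 and 3 agree on GPA, Dept; apply GPA, Dept→Advisor, Office and equate their Advisor, Office entries.
Rows 2 and 4 agree on Advisor; apply Advisor→Office and equate their Office entries.
Rows 1 and 4 agree on GPA; apply GPA→Advisor, Office and equate their Advisor, Office entries.
Rows 1 and 2 agree on Dept; apply Dept→GPA and equate their GPA entries.
Row 3 is now all distinguished symbols — the join is lossless.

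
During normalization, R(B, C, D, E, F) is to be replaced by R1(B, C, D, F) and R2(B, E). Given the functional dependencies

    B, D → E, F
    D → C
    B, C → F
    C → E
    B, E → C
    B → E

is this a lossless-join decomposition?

Common attributes: R1 ∩ R2 = {B}.
Closure of {B}: B → E applies, adding E; B, E → C applies, adding C; B, C → F applies, adding F. So (B)⁺ = {B, C, E, F}.
This closure contains every attribute of R2, so R1 ∩ R2 → R2. The join is lossless.

Yes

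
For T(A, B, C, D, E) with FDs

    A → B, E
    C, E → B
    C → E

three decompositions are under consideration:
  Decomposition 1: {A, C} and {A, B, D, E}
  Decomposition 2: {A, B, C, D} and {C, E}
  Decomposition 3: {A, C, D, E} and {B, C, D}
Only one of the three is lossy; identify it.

Decomposition 1

Decomposition 1: common = {A}, closure = {A, B, E} → lossy.
Decomposition 2: common = {C}, closure = {B, C, E} → lossless.
Decomposition 3: common = {C, D}, closure = {B, C, D, E} → lossless.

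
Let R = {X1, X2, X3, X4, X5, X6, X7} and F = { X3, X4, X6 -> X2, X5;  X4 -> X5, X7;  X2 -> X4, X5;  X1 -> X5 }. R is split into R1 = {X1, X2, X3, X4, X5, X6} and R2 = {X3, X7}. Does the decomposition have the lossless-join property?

No

Common attributes: R1 ∩ R2 = {X3}.
No dependency enlarges {X3}, so (X3)⁺ = {X3}.
The closure contains neither all of R1 = {X1, X2, X3, X4, X5, X6} nor all of R2 = {X3, X7}, so the common attributes are not a superkey of either fragment. The join is lossy.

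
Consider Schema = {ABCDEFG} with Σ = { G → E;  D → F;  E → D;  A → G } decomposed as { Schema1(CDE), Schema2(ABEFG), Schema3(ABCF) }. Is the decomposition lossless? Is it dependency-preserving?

lossless but not dependency-preserving

Lossless test (chase): Rows 1 and 2 agree on E; apply E→D and equate their D entries. Rows 2 and 3 agree on A; apply A→G and equate their G entries. Rows 2 and 3 agree on G; apply G→E and equate their E entries. Rows 1 and 2 agree on D; apply D→F and equate their F entries. Rows 1 and 3 agree on E; apply E→D and equate their D entries. Row 3 is now all distinguished symbols — the join is lossless.
Dependency preservation: the restricted closure of {D} across the fragments never reaches {F}, so D → F cannot be enforced without a join — not preserved.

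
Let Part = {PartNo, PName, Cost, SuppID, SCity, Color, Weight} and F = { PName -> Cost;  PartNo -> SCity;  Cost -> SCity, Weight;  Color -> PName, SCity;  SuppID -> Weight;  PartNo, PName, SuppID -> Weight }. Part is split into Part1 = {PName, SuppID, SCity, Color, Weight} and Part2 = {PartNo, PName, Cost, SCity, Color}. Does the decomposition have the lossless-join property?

No

Common attributes: Part1 ∩ Part2 = {PName, SCity, Color}.
Closure of {PName, SCity, Color}: PName → Cost applies, adding Cost; Cost → SCity, Weight applies, adding Weight. So (PName, SCity, Color)⁺ = {PName, Cost, SCity, Color, Weight}.
The closure contains neither all of Part1 = {PName, SuppID, SCity, Color, Weight} nor all of Part2 = {PartNo, PName, Cost, SCity, Color}, so the common attributes are not a superkey of either fragment. The join is lossy.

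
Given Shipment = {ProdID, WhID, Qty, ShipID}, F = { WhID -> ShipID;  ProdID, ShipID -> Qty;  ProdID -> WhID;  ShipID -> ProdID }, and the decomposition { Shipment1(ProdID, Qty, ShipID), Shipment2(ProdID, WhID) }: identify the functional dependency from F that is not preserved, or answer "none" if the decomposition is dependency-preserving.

WhID → ShipID: restricted closure across fragments reaches ShipID.
ProdID, ShipID → Qty lies within Shipment1.
ProdID → WhID lies within Shipment2.
ShipID → ProdID lies within Shipment1.
Every dependency is enforceable on the fragments, so the decomposition is dependency-preserving.

none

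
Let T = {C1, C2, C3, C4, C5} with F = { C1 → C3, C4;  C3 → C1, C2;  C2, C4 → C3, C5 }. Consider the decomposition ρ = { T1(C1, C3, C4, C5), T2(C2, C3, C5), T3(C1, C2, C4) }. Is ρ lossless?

Chase test. Columns are C1, C2, C3, C4, C5; row i has aⱼ where attribute j ∈ Ti, else bᵢⱼ.
Initial tableau (one row per fragment):
  row 1: a1 b12 a3 a4 a5
  row 2: b21 a2 a3 b24 a5
  row 3: a1 a2 b33 a4 b35
Rows 1 and 3 agree on C1; apply C1→C3, C4 and equate their C3, C4 entries.
Rows 1 and 2 agree on C3; apply C3→C1, C2 and equate their C1, C2 entries.
Rows 1 and 3 agree on C2, C4; apply C2, C4→C3, C5 and equate their C3, C5 entries.
Rows 1 and 2 agree on C1; apply C1→C3, C4 and equate their C3, C4 entries.
Row 1 is now all distinguished symbols — the join is lossless.

Yes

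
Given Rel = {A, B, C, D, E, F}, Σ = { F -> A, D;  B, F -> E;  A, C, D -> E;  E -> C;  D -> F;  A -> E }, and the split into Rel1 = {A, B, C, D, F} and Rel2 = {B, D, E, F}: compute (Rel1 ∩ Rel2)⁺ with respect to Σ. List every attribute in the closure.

A, B, C, D, E, F

Rel1 ∩ Rel2 = {B, D, F}.
F → A, D applies, adding A
B, F → E applies, adding E
E → C applies, adding C
Closure: {A, B, C, D, E, F}.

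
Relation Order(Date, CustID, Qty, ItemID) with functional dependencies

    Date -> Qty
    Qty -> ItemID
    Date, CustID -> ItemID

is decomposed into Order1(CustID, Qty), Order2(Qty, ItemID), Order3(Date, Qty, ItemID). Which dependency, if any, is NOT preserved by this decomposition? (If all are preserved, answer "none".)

Date → Qty lies within Order3.
Qty → ItemID lies within Order2.
Date, CustID → ItemID: restricted closure across fragments reaches ItemID.
Every dependency is enforceable on the fragments, so the decomposition is dependency-preserving.

none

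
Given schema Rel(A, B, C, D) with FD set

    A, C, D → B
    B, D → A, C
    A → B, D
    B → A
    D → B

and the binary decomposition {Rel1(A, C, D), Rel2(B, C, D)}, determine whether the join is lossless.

Yes

Common attributes: Rel1 ∩ Rel2 = {C, D}.
Closure of {C, D}: D → B applies, adding B; B, D → A, C applies, adding A. So (C, D)⁺ = {A, B, C, D}.
This closure contains every attribute of Rel1, so Rel1 ∩ Rel2 → Rel1. The join is lossless.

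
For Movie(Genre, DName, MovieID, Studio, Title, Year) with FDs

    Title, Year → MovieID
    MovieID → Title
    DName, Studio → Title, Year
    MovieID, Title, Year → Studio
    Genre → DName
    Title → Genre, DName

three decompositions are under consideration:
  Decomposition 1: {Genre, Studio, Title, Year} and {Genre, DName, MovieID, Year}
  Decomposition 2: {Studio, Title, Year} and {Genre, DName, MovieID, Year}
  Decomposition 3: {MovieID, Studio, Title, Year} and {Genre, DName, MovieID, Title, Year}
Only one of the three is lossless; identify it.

Decomposition 3

Decomposition 1: common = {Genre, Year}, closure = {Genre, DName, Year} → lossy.
Decomposition 2: common = {Year}, closure = {Year} → lossy.
Decomposition 3: common = {MovieID, Title, Year}, closure = {Genre, DName, MovieID, Studio, Title, Year} → lossless.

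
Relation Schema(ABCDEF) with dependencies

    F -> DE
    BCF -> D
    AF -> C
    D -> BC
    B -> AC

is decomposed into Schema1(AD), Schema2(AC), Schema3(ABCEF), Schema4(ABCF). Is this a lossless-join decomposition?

Chase test. Columns are ABCDEF; row i has aⱼ where attribute j ∈ Schemai, else bᵢⱼ.
Initial tableau (one row per fragment):
  row 1: a1 b12 b13 a4 b15 b16
  row 2: a1 b22 a3 b24 b25 b26
  row 3: a1 a2 a3 b34 a5 a6
  row 4: a1 a2 a3 b44 b45 a6
Rows 3 and 4 agree on F; apply F→DE and equate their DE entries.
No row becomes fully distinguished — the join is lossy.

No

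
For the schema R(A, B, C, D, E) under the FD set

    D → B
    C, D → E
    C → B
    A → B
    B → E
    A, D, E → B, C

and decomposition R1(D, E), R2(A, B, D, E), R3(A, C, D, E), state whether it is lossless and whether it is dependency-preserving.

lossless but not dependency-preserving

Lossless test (chase): Rows 1 and 2 agree on D; apply D→B and equate their B entries. Rows 1 and 3 agree on D; apply D→B and equate their B entries. Rows 2 and 3 agree on A, D, E; apply A, D, E→B, C and equate their B, C entries. Row 2 is now all distinguished symbols — the join is lossless.
Dependency preservation: the restricted closure of {C} across the fragments never reaches {B}, so C → B cannot be enforced without a join — not preserved.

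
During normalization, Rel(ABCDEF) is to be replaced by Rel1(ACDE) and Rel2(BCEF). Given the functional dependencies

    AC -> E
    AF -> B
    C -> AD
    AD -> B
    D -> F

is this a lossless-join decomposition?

Yes

Common attributes: Rel1 ∩ Rel2 = {CE}.
Closure of {CE}: C → AD applies, adding AD; AD → B applies, adding B; D → F applies, adding F. So (CE)⁺ = {ABCDEF}.
This closure contains every attribute of Rel1, so Rel1 ∩ Rel2 → Rel1. The join is lossless.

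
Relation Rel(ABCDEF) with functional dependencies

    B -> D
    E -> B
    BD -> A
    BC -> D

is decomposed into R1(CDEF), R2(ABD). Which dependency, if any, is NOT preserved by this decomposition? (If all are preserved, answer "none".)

Check E → B: no single fragment contains all of {BE}, and the restricted closure of {E} across the fragments never reaches {B}.
B → D is preserved.
BD → A is preserved.
BC → D is preserved.

E -> B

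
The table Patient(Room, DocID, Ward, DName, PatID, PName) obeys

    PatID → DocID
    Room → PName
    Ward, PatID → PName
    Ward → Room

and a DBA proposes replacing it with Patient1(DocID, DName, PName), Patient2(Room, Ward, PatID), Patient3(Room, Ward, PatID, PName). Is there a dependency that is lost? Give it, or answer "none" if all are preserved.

PatID → DocID

Check PatID → DocID: no single fragment contains all of {DocID, PatID}, and the restricted closure of {PatID} across the fragments never reaches {DocID}.
Room → PName is preserved.
Ward, PatID → PName is preserved.
Ward → Room is preserved.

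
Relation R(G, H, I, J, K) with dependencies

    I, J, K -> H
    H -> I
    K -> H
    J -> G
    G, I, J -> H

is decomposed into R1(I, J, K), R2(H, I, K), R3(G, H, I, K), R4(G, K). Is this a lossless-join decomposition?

Chase test. Columns are G, H, I, J, K; row i has aⱼ where attribute j ∈ Ri, else bᵢⱼ.
Initial tableau (one row per fragment):
  row 1: b11 b12 a3 a4 a5
  row 2: b21 a2 a3 b24 a5
  row 3: a1 a2 a3 b34 a5
  row 4: a1 b42 b43 b44 a5
Rows 1 and 2 agree on K; apply K→H and equate their H entries.
Rows 1 and 4 agree on K; apply K→H and equate their H entries.
Rows 1 and 4 agree on H; apply H→I and equate their I entries.
No row becomes fully distinguished — the join is lossy.

No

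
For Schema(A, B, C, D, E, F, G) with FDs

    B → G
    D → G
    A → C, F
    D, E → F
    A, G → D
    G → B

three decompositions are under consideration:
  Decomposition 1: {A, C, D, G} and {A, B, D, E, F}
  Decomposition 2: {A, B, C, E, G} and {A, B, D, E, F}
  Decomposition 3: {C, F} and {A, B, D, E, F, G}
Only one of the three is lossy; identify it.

Decomposition 3

Decomposition 1: common = {A, D}, closure = {A, B, C, D, F, G} → lossless.
Decomposition 2: common = {A, B, E}, closure = {A, B, C, D, E, F, G} → lossless.
Decomposition 3: common = {F}, closure = {F} → lossy.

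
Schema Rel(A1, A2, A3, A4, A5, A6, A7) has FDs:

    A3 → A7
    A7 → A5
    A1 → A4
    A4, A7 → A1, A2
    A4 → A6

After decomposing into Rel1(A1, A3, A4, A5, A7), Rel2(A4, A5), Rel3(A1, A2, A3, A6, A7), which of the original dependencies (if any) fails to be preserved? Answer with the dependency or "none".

Check A4 → A6: no single fragment contains all of {A4, A6}, and the restricted closure of {A4} across the fragments never reaches {A6}.
A3 → A7 is preserved.
A7 → A5 is preserved.
A1 → A4 is preserved.
A4, A7 → A1, A2 is preserved.

A4 → A6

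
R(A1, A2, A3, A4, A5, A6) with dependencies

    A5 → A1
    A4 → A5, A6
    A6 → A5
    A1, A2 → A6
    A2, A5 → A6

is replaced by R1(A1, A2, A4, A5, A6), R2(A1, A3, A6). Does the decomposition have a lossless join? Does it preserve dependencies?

Lossless test: (A1, A6)⁺ = {A1, A5, A6}, which is a superkey of neither fragment — lossy.
Dependency preservation: every FD's attributes lie within a single fragment, so each can be enforced locally — preserved.

lossy but dependency-preserving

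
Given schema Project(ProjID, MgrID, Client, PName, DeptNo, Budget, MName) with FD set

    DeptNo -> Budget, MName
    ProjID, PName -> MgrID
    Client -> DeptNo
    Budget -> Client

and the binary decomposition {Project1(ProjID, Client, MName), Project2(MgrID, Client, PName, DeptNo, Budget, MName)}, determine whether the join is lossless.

No

Common attributes: Project1 ∩ Project2 = {Client, MName}.
Closure of {Client, MName}: Client → DeptNo applies, adding DeptNo; DeptNo → Budget, MName applies, adding Budget. So (Client, MName)⁺ = {Client, DeptNo, Budget, MName}.
The closure contains neither all of Project1 = {ProjID, Client, MName} nor all of Project2 = {MgrID, Client, PName, DeptNo, Budget, MName}, so the common attributes are not a superkey of either fragment. The join is lossy.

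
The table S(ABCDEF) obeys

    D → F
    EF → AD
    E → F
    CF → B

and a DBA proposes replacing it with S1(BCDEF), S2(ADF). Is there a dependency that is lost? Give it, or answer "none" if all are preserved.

EF → AD

Check EF → AD: no single fragment contains all of {ADEF}, and the restricted closure of {EF} across the fragments never reaches {AD}.
D → F is preserved.
E → F is preserved.
CF → B is preserved.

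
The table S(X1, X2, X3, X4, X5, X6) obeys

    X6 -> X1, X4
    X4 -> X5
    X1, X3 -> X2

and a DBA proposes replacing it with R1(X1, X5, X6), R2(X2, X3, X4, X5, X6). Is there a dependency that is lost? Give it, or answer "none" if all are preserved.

Check X1, X3 → X2: no single fragment contains all of {X1, X2, X3}, and the restricted closure of {X1, X3} across the fragments never reaches {X2}.
X6 → X1, X4 is preserved.
X4 → X5 is preserved.

X1, X3 -> X2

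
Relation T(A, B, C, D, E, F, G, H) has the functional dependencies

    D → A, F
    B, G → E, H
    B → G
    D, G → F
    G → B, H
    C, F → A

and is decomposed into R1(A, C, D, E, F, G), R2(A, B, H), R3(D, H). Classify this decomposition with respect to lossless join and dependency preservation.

Lossless test (chase): Rows 1 and 3 agree on D; apply D→A, F and equate their A, F entries. No row becomes fully distinguished — the join is lossy.
Dependency preservation: the restricted closure of {B} across the fragments never reaches {G}, so B → G cannot be enforced without a join — not preserved.

lossy and not dependency-preserving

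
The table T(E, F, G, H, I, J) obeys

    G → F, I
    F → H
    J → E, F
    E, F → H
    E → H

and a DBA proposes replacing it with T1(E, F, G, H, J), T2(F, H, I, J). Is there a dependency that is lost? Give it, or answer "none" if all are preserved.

G → F, I

Check G → F, I: no single fragment contains all of {F, G, I}, and the restricted closure of {G} across the fragments never reaches {F, I}.
F → H is preserved.
J → E, F is preserved.
E, F → H is preserved.
E → H is preserved.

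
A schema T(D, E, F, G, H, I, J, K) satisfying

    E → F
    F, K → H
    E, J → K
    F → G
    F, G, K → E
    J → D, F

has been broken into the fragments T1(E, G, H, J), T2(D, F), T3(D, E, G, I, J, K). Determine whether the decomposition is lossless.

Chase test. Columns are D, E, F, G, H, I, J, K; row i has aⱼ where attribute j ∈ Ti, else bᵢⱼ.
Initial tableau (one row per fragment):
  row 1: b11 a2 b13 a4 a5 b16 a7 b18
  row 2: a1 b22 a3 b24 b25 b26 b27 b28
  row 3: a1 a2 b33 a4 b35 a6 a7 a8
Rows 1 and 3 agree on E; apply E→F and equate their F entries.
Rows 1 and 3 agree on E, J; apply E, J→K and equate their K entries.
Rows 1 and 3 agree on J; apply J→D, F and equate their D, F entries.
Rows 1 and 3 agree on F, K; apply F, K→H and equate their H entries.
No row becomes fully distinguished — the join is lossy.

No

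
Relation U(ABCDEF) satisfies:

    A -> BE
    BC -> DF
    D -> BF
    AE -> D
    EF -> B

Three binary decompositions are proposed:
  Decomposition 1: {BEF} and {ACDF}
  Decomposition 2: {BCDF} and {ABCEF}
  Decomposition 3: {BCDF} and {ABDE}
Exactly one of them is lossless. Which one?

Decomposition 1: common = {F}, closure = {F} → lossy.
Decomposition 2: common = {BCF}, closure = {BCDF} → lossless.
Decomposition 3: common = {BD}, closure = {BDF} → lossy.

Decomposition 2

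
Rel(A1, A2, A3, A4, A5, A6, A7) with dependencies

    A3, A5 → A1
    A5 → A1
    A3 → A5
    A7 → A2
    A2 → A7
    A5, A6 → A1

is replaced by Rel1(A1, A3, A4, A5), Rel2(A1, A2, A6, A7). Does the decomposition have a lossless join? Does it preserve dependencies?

lossy but dependency-preserving

Lossless test: (A1)⁺ = {A1}, which is a superkey of neither fragment — lossy.
Dependency preservation: A5, A6 → A1 is not contained in any single fragment, but the restricted closure of its left-hand side across the fragments still reaches the right-hand side; the remaining FDs each lie inside some fragment. All dependencies are preserved.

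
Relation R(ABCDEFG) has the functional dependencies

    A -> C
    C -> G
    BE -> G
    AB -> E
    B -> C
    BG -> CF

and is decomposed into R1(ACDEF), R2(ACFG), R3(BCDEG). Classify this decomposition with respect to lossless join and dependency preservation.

lossy and not dependency-preserving

Lossless test (chase): Rows 1 and 2 agree on C; apply C→G and equate their G entries. No row becomes fully distinguished — the join is lossy.
Dependency preservation: the restricted closure of {AB} across the fragments never reaches {E}, so AB → E cannot be enforced without a join — not preserved.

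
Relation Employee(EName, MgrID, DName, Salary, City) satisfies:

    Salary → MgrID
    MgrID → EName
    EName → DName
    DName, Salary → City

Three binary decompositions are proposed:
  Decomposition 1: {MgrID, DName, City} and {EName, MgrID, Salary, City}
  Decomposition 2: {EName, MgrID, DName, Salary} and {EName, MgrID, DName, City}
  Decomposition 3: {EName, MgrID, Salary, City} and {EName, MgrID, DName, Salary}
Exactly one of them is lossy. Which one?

Decomposition 1: common = {MgrID, City}, closure = {EName, MgrID, DName, City} → lossless.
Decomposition 2: common = {EName, MgrID, DName}, closure = {EName, MgrID, DName} → lossy.
Decomposition 3: common = {EName, MgrID, Salary}, closure = {EName, MgrID, DName, Salary, City} → lossless.

Decomposition 2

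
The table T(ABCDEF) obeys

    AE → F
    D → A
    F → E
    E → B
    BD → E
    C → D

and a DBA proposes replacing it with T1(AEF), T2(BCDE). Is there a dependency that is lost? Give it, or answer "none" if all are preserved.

D → A

Check D → A: no single fragment contains all of {AD}, and the restricted closure of {D} across the fragments never reaches {A}.
AE → F is preserved.
F → E is preserved.
E → B is preserved.
BD → E is preserved.
C → D is preserved.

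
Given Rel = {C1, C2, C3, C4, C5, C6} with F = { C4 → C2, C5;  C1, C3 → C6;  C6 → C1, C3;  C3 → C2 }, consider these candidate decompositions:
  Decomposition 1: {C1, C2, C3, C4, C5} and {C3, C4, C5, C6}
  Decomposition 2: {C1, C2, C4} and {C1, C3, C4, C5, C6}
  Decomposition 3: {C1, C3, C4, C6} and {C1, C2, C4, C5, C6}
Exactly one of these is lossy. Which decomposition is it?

Decomposition 1: common = {C3, C4, C5}, closure = {C2, C3, C4, C5} → lossy.
Decomposition 2: common = {C1, C4}, closure = {C1, C2, C4, C5} → lossless.
Decomposition 3: common = {C1, C4, C6}, closure = {C1, C2, C3, C4, C5, C6} → lossless.

Decomposition 1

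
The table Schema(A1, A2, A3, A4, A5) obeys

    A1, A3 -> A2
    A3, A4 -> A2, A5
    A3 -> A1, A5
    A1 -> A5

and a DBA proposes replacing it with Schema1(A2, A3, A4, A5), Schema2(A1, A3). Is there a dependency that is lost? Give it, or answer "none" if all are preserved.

Check A1 → A5: no single fragment contains all of {A1, A5}, and the restricted closure of {A1} across the fragments never reaches {A5}.
A1, A3 → A2 is preserved.
A3, A4 → A2, A5 is preserved.
A3 → A1, A5 is preserved.

A1 -> A5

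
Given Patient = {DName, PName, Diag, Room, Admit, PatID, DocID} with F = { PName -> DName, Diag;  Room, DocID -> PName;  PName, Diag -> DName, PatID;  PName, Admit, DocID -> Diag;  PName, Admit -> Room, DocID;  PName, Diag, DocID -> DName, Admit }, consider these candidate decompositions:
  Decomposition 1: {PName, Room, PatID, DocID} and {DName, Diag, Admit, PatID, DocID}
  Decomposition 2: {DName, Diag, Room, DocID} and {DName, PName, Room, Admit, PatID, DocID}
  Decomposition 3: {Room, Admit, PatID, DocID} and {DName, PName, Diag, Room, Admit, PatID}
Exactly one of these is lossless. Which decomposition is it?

Decomposition 1: common = {PatID, DocID}, closure = {PatID, DocID} → lossy.
Decomposition 2: common = {DName, Room, DocID}, closure = {DName, PName, Diag, Room, Admit, PatID, DocID} → lossless.
Decomposition 3: common = {Room, Admit, PatID}, closure = {Room, Admit, PatID} → lossy.

Decomposition 2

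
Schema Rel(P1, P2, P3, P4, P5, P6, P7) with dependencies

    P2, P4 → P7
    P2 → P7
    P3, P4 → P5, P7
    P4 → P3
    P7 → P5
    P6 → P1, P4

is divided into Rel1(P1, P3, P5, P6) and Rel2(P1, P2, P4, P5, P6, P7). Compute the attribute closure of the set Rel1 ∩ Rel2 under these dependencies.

P1, P3, P4, P5, P6, P7

Rel1 ∩ Rel2 = {P1, P5, P6}.
P6 → P1, P4 applies, adding P4
P4 → P3 applies, adding P3
P3, P4 → P5, P7 applies, adding P7
Closure: {P1, P3, P4, P5, P6, P7}.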